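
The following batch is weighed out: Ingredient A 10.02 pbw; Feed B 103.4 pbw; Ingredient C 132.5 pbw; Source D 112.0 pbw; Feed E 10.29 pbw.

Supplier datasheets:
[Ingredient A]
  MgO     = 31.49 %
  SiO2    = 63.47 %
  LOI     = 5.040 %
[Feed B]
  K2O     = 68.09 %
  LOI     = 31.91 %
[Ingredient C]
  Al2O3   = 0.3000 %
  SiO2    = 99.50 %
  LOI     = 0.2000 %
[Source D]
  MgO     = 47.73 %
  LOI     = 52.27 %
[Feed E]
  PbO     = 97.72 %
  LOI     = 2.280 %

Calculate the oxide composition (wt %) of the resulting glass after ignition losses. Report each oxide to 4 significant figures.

Glass mass = 275.7 pbw (batch 368.2 − LOI 92.54).
Composition: Al2O3 0.1442%, MgO 20.54%, PbO 3.648%, SiO2 50.13%, K2O 25.54%

Intermediates are displayed (rounded to four significant digits) across the worked steps; each numeric step keeps full precision all the way through; each reported value takes just one rounding — all derived quantities are recomputed from the batch weights on 275.7 pbw of glass in full precision (the totals, yield, net glass mass, five oxide percentages, ignition loss), as quoted within the problem or the answer.
Mass of each oxide from the mix:
  Al2O3: 132.5·0.003000 = 0.3975 pbw
  MgO: 10.02·0.3149 + 112.0·0.4773 = 56.61 pbw
  PbO: 10.29·0.9772 = 10.06 pbw
  SiO2: 10.02·0.6347 + 132.5·0.9950 = 138.2 pbw
  K2O: 103.4·0.6809 = 70.41 pbw
LOI: 10.02·0.05040 + 103.4·0.3191 + 132.5·0.002000 + 112.0·0.5227 + 10.29·0.02280 = 92.54 pbw
Net of LOI, the glass mass = 368.2 − 92.54 = 275.7 pbw (consistent with Σ oxide mass)
wt % = oxide mass / glass mass × 100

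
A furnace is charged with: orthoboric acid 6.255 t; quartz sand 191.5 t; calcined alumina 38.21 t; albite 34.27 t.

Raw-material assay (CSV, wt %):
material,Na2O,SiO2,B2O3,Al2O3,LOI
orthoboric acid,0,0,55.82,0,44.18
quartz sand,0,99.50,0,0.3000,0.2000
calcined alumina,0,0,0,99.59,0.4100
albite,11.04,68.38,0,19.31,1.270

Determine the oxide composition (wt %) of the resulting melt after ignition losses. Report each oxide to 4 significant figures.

In-progress results are rounded to 4 significant figures when displayed — all arithmetic runs at exact precision end to end — each reported value takes a single rounding; all derived quantities, including the four compositions, net glass mass, totals, the yield, LOI, are re-derived starting from the weights for 266.5 t of glass at exact precision, as they appear in either problem or answer.
Oxide masses out of the charge:
  Na2O: 34.27·0.1104 = 3.783 t
  SiO2: 191.5·0.9950 + 34.27·0.6838 = 214.0 t
  B2O3: 6.255·0.5582 = 3.492 t
  Al2O3: 191.5·0.003000 + 38.21·0.9959 + 34.27·0.1931 = 45.25 t
LOI: 6.255·0.4418 + 191.5·0.002000 + 38.21·0.004100 + 34.27·0.01270 = 3.738 t
Resulting glass, batch − LOI: 270.2 − 3.738 = 266.5 t (the oxide masses sum to this)
oxide / glass × 100 gives the wt %

Glass mass = 266.5 t (batch 270.2 − LOI 3.738).
Composition: Na2O 1.420%, SiO2 80.29%, B2O3 1.310%, Al2O3 16.98%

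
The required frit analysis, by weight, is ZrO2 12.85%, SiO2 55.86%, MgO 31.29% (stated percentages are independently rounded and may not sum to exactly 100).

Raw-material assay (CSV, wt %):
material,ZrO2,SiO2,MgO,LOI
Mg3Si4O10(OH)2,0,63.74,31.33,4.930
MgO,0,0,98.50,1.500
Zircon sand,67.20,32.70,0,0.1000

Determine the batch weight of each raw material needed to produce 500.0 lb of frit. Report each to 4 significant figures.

Batch per 500.0 lb frit:
  Mg3Si4O10(OH)2: 389.1 lb
  MgO: 35.06 lb
  Zircon sand: 95.61 lb
Total batch = 519.8 lb; LOI loss = 19.80 lb; yield = 96.19%

Mid-chain values appear (rounded to four significant digits) at each printed step. Each numeric step holds exact precision at every stage. Every reported figure includes exactly one rounding — all derived quantities, which include totals, three oxide percentages, the yield, ignition loss, net glass mass, are computed at full float precision, as set out in the problem or answer text, using the weight values for 500.0 lb of glass.
Per-oxide target masses for 500.0 lb frit:
  ZrO2: 12.85% × 500.0 = 64.25 lb
  SiO2: 55.86% × 500.0 = 279.3 lb
  MgO: 31.29% × 500.0 = 156.4 lb
Mass-balance tally per oxide using the reported weights, at the basis given (oxide sums agree with the targets up to rounding of the answer):
  ZrO2: 95.61·0.6720 = 64.25 lb (target 64.25 lb)
  SiO2: 389.1·0.6374 + 95.61·0.3270 = 279.3 lb (target 279.3 lb)
  MgO: 389.1·0.3133 + 35.06·0.9850 = 156.4 lb (target 156.4 lb)
Glass mass check: the batch minus its LOI: 500.0 lb (the Σ of target masses is 500.0 lb; with the basis standing at 500.0 lb — a pure rounding effect).
Adding the batch up: Σ batch = 519.8 lb; Σ batch·LOI gives LOI loss = 19.80 lb; the yield ratio, glass ÷ batch: 96.19%.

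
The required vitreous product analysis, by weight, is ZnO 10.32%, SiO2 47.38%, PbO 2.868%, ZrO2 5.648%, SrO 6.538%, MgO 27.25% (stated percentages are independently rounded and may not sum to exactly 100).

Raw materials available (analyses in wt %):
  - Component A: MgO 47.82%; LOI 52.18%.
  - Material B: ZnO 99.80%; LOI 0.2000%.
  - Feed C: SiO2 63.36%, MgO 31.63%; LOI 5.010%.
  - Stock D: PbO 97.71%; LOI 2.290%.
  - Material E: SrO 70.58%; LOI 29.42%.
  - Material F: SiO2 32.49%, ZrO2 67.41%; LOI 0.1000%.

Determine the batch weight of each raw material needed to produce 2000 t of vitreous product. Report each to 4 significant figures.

Intermediates are displayed rounded off to 4 significant digits alongside each step. Every computation runs at full float precision at each step — every reported figure takes just one rounding — derived quantities (the yield, ignition loss, the totals, the six compositions, net glass mass) are rebuilt from the weighed amounts on 2000 t of glass in exact precision precisely as stated by problem or answer.
Oxide mass targets, per 2000 t vitreous product:
  ZnO: 10.32% × 2000 = 206.4 t
  SiO2: 47.38% × 2000 = 947.6 t
  PbO: 2.868% × 2000 = 57.36 t
  ZrO2: 5.648% × 2000 = 113.0 t
  SrO: 6.538% × 2000 = 130.8 t
  MgO: 27.25% × 2000 = 545.0 t
Verifying the oxide balance from the weights as reported, for the quoted basis mass (every target is met by its sum net of answer rounding effects):
  ZnO: 206.8·0.9980 = 206.4 t (target 206.4 t)
  SiO2: 1410·0.6336 + 167.6·0.3249 = 947.8 t (target 947.6 t)
  PbO: 58.70·0.9771 = 57.36 t (target 57.36 t)
  ZrO2: 167.6·0.6741 = 113.0 t (target 113.0 t)
  SrO: 185.3·0.7058 = 130.8 t (target 130.8 t)
  MgO: 207.3·0.4782 + 1410·0.3163 = 545.1 t (target 545.0 t)
Glass-mass closure: the batch minus its LOI: 2000 t (the Σ of target masses is 2000 t; versus the stated basis of 2000 t — any gap is answer rounding).
Batch grand total — Σ batch = 2236 t; Σ batch·LOI gives LOI loss = 235.3 t; glass ÷ batch gives a yield of 89.48%.

Batch per 2000 t vitreous product:
  Component A: 207.3 t
  Material B: 206.8 t
  Feed C: 1410 t
  Stock D: 58.70 t
  Material E: 185.3 t
  Material F: 167.6 t
Total batch = 2236 t; LOI loss = 235.3 t; yield = 89.48%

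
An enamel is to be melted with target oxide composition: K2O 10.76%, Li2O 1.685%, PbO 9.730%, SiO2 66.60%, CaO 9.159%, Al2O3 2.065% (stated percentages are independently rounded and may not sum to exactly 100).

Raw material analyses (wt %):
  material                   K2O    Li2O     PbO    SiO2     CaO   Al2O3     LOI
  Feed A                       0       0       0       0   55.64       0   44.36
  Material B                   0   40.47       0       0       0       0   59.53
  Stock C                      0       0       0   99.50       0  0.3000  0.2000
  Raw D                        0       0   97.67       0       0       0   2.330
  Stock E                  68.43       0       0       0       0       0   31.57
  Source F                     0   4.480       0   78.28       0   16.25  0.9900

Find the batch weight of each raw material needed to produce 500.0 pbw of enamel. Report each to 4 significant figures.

Values along the way are printed with 4-significant-digit rounding alongside each step; all arithmetic holds full float precision in every operation; each reported result takes exactly one rounding — all derived quantities (ignition loss, net glass mass, six oxide percentages, the totals, yield) are carried at full float precision from the weighed amounts per 500.0 pbw of glass as written in either problem or answer.
The oxide mass targets at 500.0 pbw enamel:
  K2O: 10.76% × 500.0 = 53.80 pbw
  Li2O: 1.685% × 500.0 = 8.425 pbw
  PbO: 9.730% × 500.0 = 48.65 pbw
  SiO2: 66.60% × 500.0 = 333.0 pbw
  CaO: 9.159% × 500.0 = 45.80 pbw
  Al2O3: 2.065% × 500.0 = 10.32 pbw
Oxide-by-oxide audit applying the batch weights above, for the quoted basis mass (sums match the target masses up to rounding of the answer):
  K2O: 78.62·0.6843 = 53.80 pbw (target 53.80 pbw)
  Li2O: 14.37·0.4047 + 58.21·0.04480 = 8.423 pbw (target 8.425 pbw)
  PbO: 49.81·0.9767 = 48.65 pbw (target 48.65 pbw)
  SiO2: 288.9·0.9950 + 58.21·0.7828 = 333.0 pbw (target 333.0 pbw)
  CaO: 82.31·0.5564 = 45.80 pbw (target 45.80 pbw)
  Al2O3: 288.9·0.003000 + 58.21·0.1625 = 10.33 pbw (target 10.32 pbw)
Glass-mass closure: batch Σ − ignition loss = 500.0 pbw (per-oxide target masses sum to 500.0 pbw; versus the stated basis of 500.0 pbw — any gap is answer rounding).
Total batch = Σ batch = 572.2 pbw; LOI removed, Σ of batch·LOI: 72.20 pbw; yield: glass divided by total = 87.38%.

Batch per 500.0 pbw enamel:
  Feed A: 82.31 pbw
  Material B: 14.37 pbw
  Stock C: 288.9 pbw
  Raw D: 49.81 pbw
  Stock E: 78.62 pbw
  Source F: 58.21 pbw
Total batch = 572.2 pbw; LOI loss = 72.20 pbw; yield = 87.38%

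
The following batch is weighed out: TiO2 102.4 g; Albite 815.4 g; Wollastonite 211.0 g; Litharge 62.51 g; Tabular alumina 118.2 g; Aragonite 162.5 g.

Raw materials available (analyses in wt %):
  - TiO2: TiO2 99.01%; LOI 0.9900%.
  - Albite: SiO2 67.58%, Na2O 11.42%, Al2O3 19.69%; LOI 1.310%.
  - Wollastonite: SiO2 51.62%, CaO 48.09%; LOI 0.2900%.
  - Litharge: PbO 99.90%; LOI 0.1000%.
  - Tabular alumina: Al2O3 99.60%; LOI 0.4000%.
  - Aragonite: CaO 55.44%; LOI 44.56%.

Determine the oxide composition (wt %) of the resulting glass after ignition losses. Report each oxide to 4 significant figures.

Glass mass = 1387 g (batch 1472 − LOI 85.25).
Composition: TiO2 7.311%, SiO2 47.59%, PbO 4.503%, CaO 13.81%, Na2O 6.715%, Al2O3 20.07%

All internal work holds exact precision throughout. In-progress results are printed rounded off to 4 significant figures between the steps; every reported figure takes exactly one rounding — the derived quantities, including totals, the six compositions, yield, ignition loss, net glass mass, are carried starting from the weights per 1387 g of glass at full float precision as set out in either problem or answer.
Mass of each oxide from the mix:
  TiO2: 102.4·0.9901 = 101.4 g
  SiO2: 815.4·0.6758 + 211.0·0.5162 = 660.0 g
  PbO: 62.51·0.9990 = 62.45 g
  CaO: 211.0·0.4809 + 162.5·0.5544 = 191.6 g
  Na2O: 815.4·0.1142 = 93.12 g
  Al2O3: 815.4·0.1969 + 118.2·0.9960 = 278.3 g
LOI: 102.4·0.009900 + 815.4·0.01310 + 211.0·0.002900 + 62.51·0.001000 + 118.2·0.004000 + 162.5·0.4456 = 85.25 g
The glass mass, total less LOI, = 1472 − 85.25 = 1387 g (matching Σ of the oxides)
wt % = oxide mass / glass mass × 100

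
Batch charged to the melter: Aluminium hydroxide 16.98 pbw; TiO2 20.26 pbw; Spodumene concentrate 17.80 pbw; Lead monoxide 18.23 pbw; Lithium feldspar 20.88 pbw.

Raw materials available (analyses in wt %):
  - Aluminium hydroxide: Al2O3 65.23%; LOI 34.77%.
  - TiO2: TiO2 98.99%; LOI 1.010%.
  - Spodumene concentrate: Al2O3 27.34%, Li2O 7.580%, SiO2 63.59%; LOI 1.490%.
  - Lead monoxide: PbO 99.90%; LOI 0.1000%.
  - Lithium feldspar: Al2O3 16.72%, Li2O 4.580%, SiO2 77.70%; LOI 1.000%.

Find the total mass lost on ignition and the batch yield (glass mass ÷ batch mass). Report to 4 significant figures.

LOI loss = 6.601 pbw; glass = 87.55 pbw; yield = 92.99%

Values along the way appear, rounded to 4 significant figures, between the steps. All internal work holds exact precision in every operation; each reported result is rounded a single time — the derived quantities (the yield, totals, LOI, five oxide percentages, net glass mass) are rebuilt using the weight values for 87.55 pbw of glass at exact precision, as set out in question or answer.
Each material's LOI contribution:
  Aluminium hydroxide: 16.98 × 0.3477 = 5.904 pbw
  TiO2: 20.26 × 0.01010 = 0.2046 pbw
  Spodumene concentrate: 17.80 × 0.01490 = 0.2652 pbw
  Lead monoxide: 18.23 × 0.001000 = 0.01823 pbw
  Lithium feldspar: 20.88 × 0.01000 = 0.2088 pbw
Total LOI = 6.601 pbw
Glass = batch − LOI = 94.15 − 6.601 = 87.55 pbw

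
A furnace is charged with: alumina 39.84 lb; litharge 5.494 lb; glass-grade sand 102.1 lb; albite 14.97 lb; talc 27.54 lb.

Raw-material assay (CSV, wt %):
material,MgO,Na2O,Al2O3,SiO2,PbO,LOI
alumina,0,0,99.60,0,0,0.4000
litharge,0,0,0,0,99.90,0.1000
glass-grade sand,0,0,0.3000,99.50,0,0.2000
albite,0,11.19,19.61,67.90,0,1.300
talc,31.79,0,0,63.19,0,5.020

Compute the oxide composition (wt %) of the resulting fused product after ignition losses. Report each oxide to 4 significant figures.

Values along the way appear, rounded to 4 significant figures, within the worked lines; all internal work maintains full float precision at each step; a single rounding finalizes every reported value; the derived quantities are computed from the batch weights for 188.0 lb of glass in exact precision (totals, five oxide percentages, LOI, glass mass, the yield) as they appear in problem or answer.
Oxide-by-oxide delivered mass:
  MgO: 27.54·0.3179 = 8.755 lb
  Na2O: 14.97·0.1119 = 1.675 lb
  Al2O3: 39.84·0.9960 + 102.1·0.003000 + 14.97·0.1961 = 42.92 lb
  SiO2: 102.1·0.9950 + 14.97·0.6790 + 27.54·0.6319 = 129.2 lb
  PbO: 5.494·0.9990 = 5.489 lb
LOI: 39.84·0.004000 + 5.494·0.001000 + 102.1·0.002000 + 14.97·0.01300 + 27.54·0.05020 = 1.946 lb
Net of LOI, the glass mass = 189.9 − 1.946 = 188.0 lb (matching Σ of the oxides)
wt % = 100 × oxide mass / glass mass

Glass mass = 188.0 lb (batch 189.9 − LOI 1.946).
Composition: MgO 4.657%, Na2O 0.8910%, Al2O3 22.83%, SiO2 68.70%, PbO 2.919%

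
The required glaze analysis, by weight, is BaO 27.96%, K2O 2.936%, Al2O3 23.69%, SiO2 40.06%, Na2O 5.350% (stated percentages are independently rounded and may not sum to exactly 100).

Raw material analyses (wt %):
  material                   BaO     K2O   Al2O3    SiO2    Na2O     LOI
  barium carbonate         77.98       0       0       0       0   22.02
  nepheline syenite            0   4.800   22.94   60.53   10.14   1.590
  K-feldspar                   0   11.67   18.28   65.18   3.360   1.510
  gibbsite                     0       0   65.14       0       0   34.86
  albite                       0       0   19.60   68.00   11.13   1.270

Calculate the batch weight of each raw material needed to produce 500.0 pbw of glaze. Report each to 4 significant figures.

All arithmetic keeps exact precision through every step — working values are displayed rounded to 4 significant digits alongside each step. Each reported value sees exactly one rounding. The derived quantities, which include LOI, the totals, the five compositions, net glass mass, yield, are computed in full float precision, as written in problem or answer, from the batch weights at 500.0 pbw of glass.
Oxide-by-oxide targets in 500.0 pbw glaze:
  BaO: 27.96% × 500.0 = 139.8 pbw
  K2O: 2.936% × 500.0 = 14.68 pbw
  Al2O3: 23.69% × 500.0 = 118.4 pbw
  SiO2: 40.06% × 500.0 = 200.3 pbw
  Na2O: 5.350% × 500.0 = 26.75 pbw
Verifying the oxide balance on the weights just shown, under the basis named above (each sum matches its target mass net of answer rounding effects):
  BaO: 179.3·0.7798 = 139.8 pbw (target 139.8 pbw)
  K2O: 97.54·0.04800 + 85.67·0.1167 = 14.68 pbw (target 14.68 pbw)
  Al2O3: 97.54·0.2294 + 85.67·0.1828 + 85.65·0.6514 + 125.6·0.1960 = 118.4 pbw (target 118.4 pbw)
  SiO2: 97.54·0.6053 + 85.67·0.6518 + 125.6·0.6800 = 200.3 pbw (target 200.3 pbw)
  Na2O: 97.54·0.1014 + 85.67·0.03360 + 125.6·0.1113 = 26.75 pbw (target 26.75 pbw)
Mass balance on the glass: whole batch net of LOI = 500.0 pbw (targets for the oxides total 500.0 pbw; stated basis 500.0 pbw — deltas are rounding alone).
Batch grand total — Σ batch = 573.8 pbw; the LOI term Σ batch·LOI equals 73.78 pbw; yield = glass ÷ total batch = 87.14%.

Batch per 500.0 pbw glaze:
  barium carbonate: 179.3 pbw
  nepheline syenite: 97.54 pbw
  K-feldspar: 85.67 pbw
  gibbsite: 85.65 pbw
  albite: 125.6 pbw
Total batch = 573.8 pbw; LOI loss = 73.78 pbw; yield = 87.14%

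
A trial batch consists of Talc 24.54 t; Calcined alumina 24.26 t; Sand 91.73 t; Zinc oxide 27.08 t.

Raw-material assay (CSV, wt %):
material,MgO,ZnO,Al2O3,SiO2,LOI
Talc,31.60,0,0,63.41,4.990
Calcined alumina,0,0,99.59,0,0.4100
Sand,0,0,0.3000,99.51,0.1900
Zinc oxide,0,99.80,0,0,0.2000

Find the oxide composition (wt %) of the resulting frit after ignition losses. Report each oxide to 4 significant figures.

In-progress results are printed (rounded to four significant figures) at each printed step. Every computation holds exact precision through every step — exactly one rounding goes into every reported figure. All derived quantities are re-derived at full precision (the totals, glass mass, four oxide percentages, the yield, ignition loss) from the weighed amounts on 166.1 t of glass exactly as shown in question or answer.
Delivered oxide masses:
  MgO: 24.54·0.3160 = 7.755 t
  ZnO: 27.08·0.9980 = 27.03 t
  Al2O3: 24.26·0.9959 + 91.73·0.003000 = 24.44 t
  SiO2: 24.54·0.6341 + 91.73·0.9951 = 106.8 t
LOI: 24.54·0.04990 + 24.26·0.004100 + 91.73·0.001900 + 27.08·0.002000 = 1.552 t
Glass mass = batch − LOI = 167.6 − 1.552 = 166.1 t (consistent with Σ oxide mass)
wt % = oxide mass / glass mass × 100

Glass mass = 166.1 t (batch 167.6 − LOI 1.552).
Composition: MgO 4.670%, ZnO 16.27%, Al2O3 14.72%, SiO2 64.34%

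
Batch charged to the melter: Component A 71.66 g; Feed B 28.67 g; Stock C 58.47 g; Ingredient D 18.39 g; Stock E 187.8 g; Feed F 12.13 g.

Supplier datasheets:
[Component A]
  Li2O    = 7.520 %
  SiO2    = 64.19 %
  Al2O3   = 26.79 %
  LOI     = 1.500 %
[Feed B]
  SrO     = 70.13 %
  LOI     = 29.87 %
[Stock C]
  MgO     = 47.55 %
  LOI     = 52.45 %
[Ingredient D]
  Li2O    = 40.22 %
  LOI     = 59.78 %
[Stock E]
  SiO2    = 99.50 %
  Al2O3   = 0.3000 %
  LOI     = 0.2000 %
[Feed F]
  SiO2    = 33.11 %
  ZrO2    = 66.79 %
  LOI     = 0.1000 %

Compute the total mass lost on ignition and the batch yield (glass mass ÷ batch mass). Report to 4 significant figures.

LOI loss = 51.69 g; glass = 325.4 g; yield = 86.29%

All internal work carries full precision all the way through. Mid-chain values are printed rounded to four significant figures alongside each step — every reported number sees exactly one rounding; the derived quantities, including ignition loss, six oxide percentages, glass mass, the yield, the totals, are recomputed from the batch weights at 325.4 g of glass at full float precision exactly as shown in the problem or answer text.
LOI of each material in turn:
  Component A: 71.66 × 0.01500 = 1.075 g
  Feed B: 28.67 × 0.2987 = 8.564 g
  Stock C: 58.47 × 0.5245 = 30.67 g
  Ingredient D: 18.39 × 0.5978 = 10.99 g
  Stock E: 187.8 × 0.002000 = 0.3756 g
  Feed F: 12.13 × 0.001000 = 0.01213 g
Total LOI = 51.69 g
Glass = batch − LOI = 377.1 − 51.69 = 325.4 g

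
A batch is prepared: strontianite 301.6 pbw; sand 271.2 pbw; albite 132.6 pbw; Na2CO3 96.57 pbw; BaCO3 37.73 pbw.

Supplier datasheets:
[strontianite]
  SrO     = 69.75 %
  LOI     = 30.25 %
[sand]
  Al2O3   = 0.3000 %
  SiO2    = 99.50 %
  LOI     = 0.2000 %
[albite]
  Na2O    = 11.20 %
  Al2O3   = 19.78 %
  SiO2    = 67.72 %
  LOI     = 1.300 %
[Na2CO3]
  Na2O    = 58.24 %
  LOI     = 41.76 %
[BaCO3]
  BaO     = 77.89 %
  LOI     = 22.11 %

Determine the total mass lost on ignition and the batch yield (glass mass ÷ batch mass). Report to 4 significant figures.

LOI loss = 142.2 pbw; glass = 697.5 pbw; yield = 83.07%

The whole derivation holds exact precision all the way through; mid-chain values are printed rounded to 4 significant figures when written out — each reported number sees exactly one rounding. The derived quantities, including glass mass, yield, the totals, LOI, the five compositions, are recomputed starting from the weights at 697.5 pbw of glass at full float precision, as given in problem or answer.
Loss on ignition, line by line:
  strontianite: 301.6 × 0.3025 = 91.23 pbw
  sand: 271.2 × 0.002000 = 0.5424 pbw
  albite: 132.6 × 0.01300 = 1.724 pbw
  Na2CO3: 96.57 × 0.4176 = 40.33 pbw
  BaCO3: 37.73 × 0.2211 = 8.342 pbw
Total LOI = 142.2 pbw
Glass = batch − LOI = 839.7 − 142.2 = 697.5 pbw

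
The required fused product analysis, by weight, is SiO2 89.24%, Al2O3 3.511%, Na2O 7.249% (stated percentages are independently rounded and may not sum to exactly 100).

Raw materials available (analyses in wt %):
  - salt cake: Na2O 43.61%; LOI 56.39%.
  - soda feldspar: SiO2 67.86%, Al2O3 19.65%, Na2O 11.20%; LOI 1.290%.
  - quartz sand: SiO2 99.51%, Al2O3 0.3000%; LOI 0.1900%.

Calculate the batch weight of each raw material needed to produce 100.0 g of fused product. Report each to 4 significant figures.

Rounding to four significant figures governs every working value as printed; all arithmetic runs at exact precision through every step. Exactly one rounding lands on each reported number. All derived quantities (glass mass, the three compositions, the yield, LOI, the totals) are rebuilt starting from the weights on 100.0 g of glass in full float precision, as quoted within the problem or answer text.
Oxide mass targets, per 100.0 g fused product:
  SiO2: 89.24% × 100.0 = 89.24 g
  Al2O3: 3.511% × 100.0 = 3.511 g
  Na2O: 7.249% × 100.0 = 7.249 g
Sums-versus-targets review from the weights as reported, on the stated basis (delivered sums recover each target once rounding is allowed for):
  SiO2: 16.67·0.6786 + 78.31·0.9951 = 89.24 g (target 89.24 g)
  Al2O3: 16.67·0.1965 + 78.31·0.003000 = 3.511 g (target 3.511 g)
  Na2O: 12.34·0.4361 + 16.67·0.1120 = 7.249 g (target 7.249 g)
Glass-mass sanity pass: total batch − LOI = 100.0 g (the targets, summed, come to 100.0 g; stated basis 100.0 g — deltas are rounding alone).
Total batch = Σ batch = 107.3 g; LOI loss = Σ batch·LOI = 7.322 g; glass ÷ batch gives a yield of 93.18%.

Batch per 100.0 g fused product:
  salt cake: 12.34 g
  soda feldspar: 16.67 g
  quartz sand: 78.31 g
Total batch = 107.3 g; LOI loss = 7.322 g; yield = 93.18%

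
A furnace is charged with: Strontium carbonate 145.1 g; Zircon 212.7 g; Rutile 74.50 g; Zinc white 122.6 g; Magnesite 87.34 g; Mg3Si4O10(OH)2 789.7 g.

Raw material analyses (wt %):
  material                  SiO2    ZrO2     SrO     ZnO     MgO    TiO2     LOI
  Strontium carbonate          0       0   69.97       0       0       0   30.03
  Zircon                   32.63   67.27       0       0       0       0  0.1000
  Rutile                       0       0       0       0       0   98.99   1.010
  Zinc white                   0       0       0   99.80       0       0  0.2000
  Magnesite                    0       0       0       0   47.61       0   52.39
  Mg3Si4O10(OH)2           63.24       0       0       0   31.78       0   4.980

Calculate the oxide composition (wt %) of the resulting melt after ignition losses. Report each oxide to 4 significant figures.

Mid-chain values are displayed, rounded to four significant digits, in the printout; each numeric step carries full precision through the solve; exactly one rounding goes into each reported result. Derived quantities, which include LOI, six oxide percentages, glass mass, yield, totals, are carried at exact precision, exactly as printed in the problem or the answer, starting from the weights on 1302 g of glass.
Per-oxide mass from batch:
  SiO2: 212.7·0.3263 + 789.7·0.6324 = 568.8 g
  ZrO2: 212.7·0.6727 = 143.1 g
  SrO: 145.1·0.6997 = 101.5 g
  ZnO: 122.6·0.9980 = 122.4 g
  MgO: 87.34·0.4761 + 789.7·0.3178 = 292.5 g
  TiO2: 74.50·0.9899 = 73.75 g
LOI: 145.1·0.3003 + 212.7·0.001000 + 74.50·0.01010 + 122.6·0.002000 + 87.34·0.5239 + 789.7·0.04980 = 129.9 g
Resulting glass, batch − LOI: 1432 − 129.9 = 1302 g (= Σ oxide masses)
wt % = 100 × oxide mass / glass mass

Glass mass = 1302 g (batch 1432 − LOI 129.9).
Composition: SiO2 43.69%, ZrO2 10.99%, SrO 7.797%, ZnO 9.397%, MgO 22.47%, TiO2 5.664%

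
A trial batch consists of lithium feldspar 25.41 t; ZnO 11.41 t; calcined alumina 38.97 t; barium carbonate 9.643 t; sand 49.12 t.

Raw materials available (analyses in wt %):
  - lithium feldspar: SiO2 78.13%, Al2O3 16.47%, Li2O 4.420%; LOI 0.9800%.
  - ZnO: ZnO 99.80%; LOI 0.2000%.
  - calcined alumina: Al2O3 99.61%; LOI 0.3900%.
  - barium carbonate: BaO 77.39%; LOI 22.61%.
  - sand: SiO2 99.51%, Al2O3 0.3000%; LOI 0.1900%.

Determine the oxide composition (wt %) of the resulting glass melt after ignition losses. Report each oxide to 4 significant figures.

In-progress results appear, rounded to four significant digits, as written. The whole derivation holds full float precision all the way through; each reported number takes a single rounding. All derived quantities are computed at full float precision (glass mass, yield, the totals, five oxide percentages, ignition loss) from the batch weights for 131.9 t of glass as they appear in the problem or the answer.
Mass of each oxide from the mix:
  SiO2: 25.41·0.7813 + 49.12·0.9951 = 68.73 t
  BaO: 9.643·0.7739 = 7.463 t
  Al2O3: 25.41·0.1647 + 38.97·0.9961 + 49.12·0.003000 = 43.15 t
  ZnO: 11.41·0.9980 = 11.39 t
  Li2O: 25.41·0.04420 = 1.123 t
LOI: 25.41·0.009800 + 11.41·0.002000 + 38.97·0.003900 + 9.643·0.2261 + 49.12·0.001900 = 2.697 t
Glass mass = batch − LOI = 134.6 − 2.697 = 131.9 t (= the summed oxide contributions)
each oxide over glass, ×100, is wt %

Glass mass = 131.9 t (batch 134.6 − LOI 2.697).
Composition: SiO2 52.13%, BaO 5.660%, Al2O3 32.73%, ZnO 8.636%, Li2O 0.8518%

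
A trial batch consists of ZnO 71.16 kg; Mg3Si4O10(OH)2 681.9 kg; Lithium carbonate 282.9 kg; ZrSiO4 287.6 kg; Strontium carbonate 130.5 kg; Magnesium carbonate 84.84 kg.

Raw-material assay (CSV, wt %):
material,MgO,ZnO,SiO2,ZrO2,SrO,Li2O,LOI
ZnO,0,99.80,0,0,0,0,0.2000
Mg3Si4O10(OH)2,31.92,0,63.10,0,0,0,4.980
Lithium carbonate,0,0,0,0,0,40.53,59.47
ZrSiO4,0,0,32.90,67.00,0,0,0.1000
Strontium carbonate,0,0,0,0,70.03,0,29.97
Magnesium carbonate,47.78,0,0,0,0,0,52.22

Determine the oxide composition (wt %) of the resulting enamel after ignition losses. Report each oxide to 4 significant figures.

Glass mass = 1253 kg (batch 1539 − LOI 286.0).
Composition: MgO 20.61%, ZnO 5.668%, SiO2 41.90%, ZrO2 15.38%, SrO 7.294%, Li2O 9.152%

Mid-chain values are displayed rounded to 4 significant digits in the working. The working math keeps full float precision throughout — each reported result sees exactly one rounding; derived quantities, including glass mass, the six compositions, yield, totals, LOI, are carried from the batch weights per 1253 kg of glass in full precision, exactly as printed in the problem or the answer.
Oxide masses out of the charge:
  MgO: 681.9·0.3192 + 84.84·0.4778 = 258.2 kg
  ZnO: 71.16·0.9980 = 71.02 kg
  SiO2: 681.9·0.6310 + 287.6·0.3290 = 524.9 kg
  ZrO2: 287.6·0.6700 = 192.7 kg
  SrO: 130.5·0.7003 = 91.39 kg
  Li2O: 282.9·0.4053 = 114.7 kg
LOI: 71.16·0.002000 + 681.9·0.04980 + 282.9·0.5947 + 287.6·0.001000 + 130.5·0.2997 + 84.84·0.5222 = 286.0 kg
The glass mass, total less LOI, = 1539 − 286.0 = 1253 kg (the oxide masses sum to this)
oxide / glass × 100 gives the wt %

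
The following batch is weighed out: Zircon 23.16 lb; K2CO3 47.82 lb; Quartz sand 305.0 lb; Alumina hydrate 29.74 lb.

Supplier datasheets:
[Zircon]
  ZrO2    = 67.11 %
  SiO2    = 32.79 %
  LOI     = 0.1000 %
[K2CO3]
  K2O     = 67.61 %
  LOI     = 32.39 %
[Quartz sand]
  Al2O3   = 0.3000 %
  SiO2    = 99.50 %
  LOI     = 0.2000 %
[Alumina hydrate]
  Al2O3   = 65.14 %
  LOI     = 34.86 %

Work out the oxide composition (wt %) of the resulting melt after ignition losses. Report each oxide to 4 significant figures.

Working values appear rounded to 4 significant digits alongside each step; the whole derivation runs at exact precision from first step to last; every reported value is rounded a single time. All derived quantities (glass mass, the totals, four oxide percentages, ignition loss, the yield) are rebuilt in exact precision starting from the weights per 379.2 lb of glass as quoted within question or answer.
Per-oxide mass from batch:
  ZrO2: 23.16·0.6711 = 15.54 lb
  K2O: 47.82·0.6761 = 32.33 lb
  Al2O3: 305.0·0.003000 + 29.74·0.6514 = 20.29 lb
  SiO2: 23.16·0.3279 + 305.0·0.9950 = 311.1 lb
LOI: 23.16·0.001000 + 47.82·0.3239 + 305.0·0.002000 + 29.74·0.3486 = 26.49 lb
Resulting glass, batch − LOI: 405.7 − 26.49 = 379.2 lb (= the summed oxide contributions)
wt % = 100 × oxide mass / glass mass

Glass mass = 379.2 lb (batch 405.7 − LOI 26.49).
Composition: ZrO2 4.098%, K2O 8.525%, Al2O3 5.350%, SiO2 82.03%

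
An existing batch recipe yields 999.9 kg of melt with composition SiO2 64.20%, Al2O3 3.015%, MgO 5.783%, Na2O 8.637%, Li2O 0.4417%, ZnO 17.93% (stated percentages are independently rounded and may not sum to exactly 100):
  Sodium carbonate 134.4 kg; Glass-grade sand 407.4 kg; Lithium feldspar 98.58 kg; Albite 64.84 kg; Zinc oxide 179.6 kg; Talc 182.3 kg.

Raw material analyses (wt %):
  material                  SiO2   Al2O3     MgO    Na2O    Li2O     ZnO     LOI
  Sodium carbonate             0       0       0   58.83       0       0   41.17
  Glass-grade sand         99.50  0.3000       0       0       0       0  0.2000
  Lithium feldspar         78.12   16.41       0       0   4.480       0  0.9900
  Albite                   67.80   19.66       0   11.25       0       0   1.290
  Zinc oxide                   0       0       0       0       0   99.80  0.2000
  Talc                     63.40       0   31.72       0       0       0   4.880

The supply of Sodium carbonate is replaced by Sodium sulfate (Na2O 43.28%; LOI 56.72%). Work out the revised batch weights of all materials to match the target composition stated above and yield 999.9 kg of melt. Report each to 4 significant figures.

Mid-chain values are printed, rounded to four significant digits, in the printout. The whole derivation keeps exact precision from start to finish. Every reported result is rounded a single time — all derived quantities (yield, net glass mass, ignition loss, six oxide percentages, the totals) are recomputed starting from the weights on 999.9 kg of glass in full float precision, exactly as printed in the problem or the answer.
Per-oxide target masses for 999.9 kg melt:
  SiO2: 64.20% × 999.9 = 641.9 kg
  Al2O3: 3.015% × 999.9 = 30.15 kg
  MgO: 5.783% × 999.9 = 57.82 kg
  Na2O: 8.637% × 999.9 = 86.36 kg
  Li2O: 0.4417% × 999.9 = 4.417 kg
  ZnO: 17.93% × 999.9 = 179.3 kg
Verifying the oxide balance with the batch weights as given, on the stated basis (every target is met by its sum net of answer rounding effects):
  SiO2: 407.4·0.9950 + 98.58·0.7812 + 64.84·0.6780 + 182.3·0.6340 = 641.9 kg (target 641.9 kg)
  Al2O3: 407.4·0.003000 + 98.58·0.1641 + 64.84·0.1966 = 30.15 kg (target 30.15 kg)
  MgO: 182.3·0.3172 = 57.83 kg (target 57.82 kg)
  Na2O: 182.7·0.4328 + 64.84·0.1125 = 86.37 kg (target 86.36 kg)
  Li2O: 98.58·0.04480 = 4.416 kg (target 4.417 kg)
  ZnO: 179.6·0.9980 = 179.2 kg (target 179.3 kg)
The glass-mass cross-check: batch Σ − ignition loss = 999.9 kg (targets for the oxides total 1000 kg; versus the stated basis of 999.9 kg — differing by rounding only).
Whole-batch sum: Σ batch = 1115 kg; loss to ignition Σ batch·LOI = 115.5 kg; the yield ratio, glass ÷ batch: 89.64%.

Revised batch per 999.9 kg melt:
  Sodium sulfate: 182.7 kg
  Glass-grade sand: 407.4 kg
  Lithium feldspar: 98.58 kg
  Albite: 64.84 kg
  Zinc oxide: 179.6 kg
  Talc: 182.3 kg
Total batch = 1115 kg; LOI loss = 115.5 kg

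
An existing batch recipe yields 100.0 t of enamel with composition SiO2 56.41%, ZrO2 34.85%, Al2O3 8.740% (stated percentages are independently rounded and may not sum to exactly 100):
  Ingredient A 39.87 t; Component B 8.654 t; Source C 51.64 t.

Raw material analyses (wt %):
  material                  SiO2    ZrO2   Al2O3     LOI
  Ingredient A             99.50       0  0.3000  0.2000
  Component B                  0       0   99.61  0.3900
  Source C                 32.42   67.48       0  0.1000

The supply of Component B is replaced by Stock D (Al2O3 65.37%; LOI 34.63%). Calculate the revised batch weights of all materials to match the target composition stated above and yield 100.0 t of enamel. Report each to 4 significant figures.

Revised batch per 100.0 t enamel:
  Ingredient A: 39.87 t
  Stock D: 13.19 t
  Source C: 51.64 t
Total batch = 104.7 t; LOI loss = 4.699 t

Full precision is kept from start to finish — in-progress results appear rounded to 4 significant digits at each printed step — every reported result takes a single rounding; derived quantities (net glass mass, yield, ignition loss, the three compositions, totals) are rebuilt from the batch weights on 100.0 t of glass at full precision, as they appear in either problem or answer.
Target masses of each oxide per 100.0 t enamel:
  SiO2: 56.41% × 100.0 = 56.41 t
  ZrO2: 34.85% × 100.0 = 34.85 t
  Al2O3: 8.740% × 100.0 = 8.740 t
Checking each oxide sum with the batch weights as given, against the basis in use (delivered sums recover each target within answer rounding):
  SiO2: 39.87·0.9950 + 51.64·0.3242 = 56.41 t (target 56.41 t)
  ZrO2: 51.64·0.6748 = 34.85 t (target 34.85 t)
  Al2O3: 39.87·0.003000 + 13.19·0.6537 = 8.742 t (target 8.740 t)
Glass mass check: total batch − LOI = 100.0 t (the Σ of target masses is 100.0 t; with the basis standing at 100.0 t — a pure rounding effect).
Summing the batch: Σ batch = 104.7 t; Σ batch·LOI gives LOI loss = 4.699 t; yield: glass divided by total = 95.51%.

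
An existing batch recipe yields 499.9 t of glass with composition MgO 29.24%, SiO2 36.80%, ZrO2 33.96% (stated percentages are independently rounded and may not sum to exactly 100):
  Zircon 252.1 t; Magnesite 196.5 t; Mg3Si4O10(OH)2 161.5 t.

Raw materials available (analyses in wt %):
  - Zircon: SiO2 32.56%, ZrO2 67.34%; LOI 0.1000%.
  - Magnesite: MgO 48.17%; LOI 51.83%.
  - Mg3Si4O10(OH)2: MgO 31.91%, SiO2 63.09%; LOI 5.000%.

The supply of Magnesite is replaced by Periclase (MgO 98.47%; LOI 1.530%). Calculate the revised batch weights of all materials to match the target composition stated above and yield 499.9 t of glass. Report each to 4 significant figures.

Revised batch per 499.9 t glass:
  Zircon: 252.1 t
  Periclase: 96.11 t
  Mg3Si4O10(OH)2: 161.5 t
Total batch = 509.7 t; LOI loss = 9.798 t

The whole derivation carries exact precision in every operation; working values are printed, with 4-significant-digit rounding, within the worked lines. Each reported value is rounded just once; derived quantities (three oxide percentages, the yield, the totals, LOI, glass mass) are rebuilt at exact precision from the weighed amounts on 499.9 t of glass, precisely as stated by the problem or the answer.
Per-oxide target masses for 499.9 t glass:
  MgO: 29.24% × 499.9 = 146.2 t
  SiO2: 36.80% × 499.9 = 184.0 t
  ZrO2: 33.96% × 499.9 = 169.8 t
Per-oxide balance check given the weights on record, at the basis given (oxide sums agree with the targets once rounding is allowed for):
  MgO: 96.11·0.9847 + 161.5·0.3191 = 146.2 t (target 146.2 t)
  SiO2: 252.1·0.3256 + 161.5·0.6309 = 184.0 t (target 184.0 t)
  ZrO2: 252.1·0.6734 = 169.8 t (target 169.8 t)
Glass-mass sanity pass: the batch minus its LOI: 499.9 t (the targets, summed, come to 499.9 t; stated basis 499.9 t — differing by rounding only).
Total batch = Σ batch = 509.7 t; Σ batch·LOI gives LOI loss = 9.798 t; yield = glass ÷ total batch = 98.08%.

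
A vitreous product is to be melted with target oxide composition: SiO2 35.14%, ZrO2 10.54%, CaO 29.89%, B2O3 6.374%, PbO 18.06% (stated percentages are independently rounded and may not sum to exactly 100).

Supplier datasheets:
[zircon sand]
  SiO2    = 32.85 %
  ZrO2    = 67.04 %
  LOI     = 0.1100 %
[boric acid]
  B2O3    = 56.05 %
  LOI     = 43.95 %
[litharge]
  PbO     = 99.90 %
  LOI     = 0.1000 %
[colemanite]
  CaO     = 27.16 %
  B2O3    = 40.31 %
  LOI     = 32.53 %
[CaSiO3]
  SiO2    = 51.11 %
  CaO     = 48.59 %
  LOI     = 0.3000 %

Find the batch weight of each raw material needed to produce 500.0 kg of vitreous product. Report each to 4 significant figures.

Batch per 500.0 kg vitreous product:
  zircon sand: 78.61 kg
  boric acid: 38.42 kg
  litharge: 90.39 kg
  colemanite: 25.64 kg
  CaSiO3: 293.2 kg
Total batch = 526.3 kg; LOI loss = 26.28 kg; yield = 95.01%

The intermediate values are displayed rounded to 4 significant figures across the worked steps; every computation runs at full float precision at every stage. Each reported value undergoes a single rounding; all derived quantities (yield, the totals, LOI, net glass mass, the five compositions) are carried in full float precision from the batch weights per 500.0 kg of glass precisely as stated by the question or the answer.
Target oxide masses per 500.0 kg vitreous product:
  SiO2: 35.14% × 500.0 = 175.7 kg
  ZrO2: 10.54% × 500.0 = 52.70 kg
  CaO: 29.89% × 500.0 = 149.4 kg
  B2O3: 6.374% × 500.0 = 31.87 kg
  PbO: 18.06% × 500.0 = 90.30 kg
Oxide-by-oxide audit working from each reported weight, relative to the basis at hand (every target is met by its sum net of answer rounding effects):
  SiO2: 78.61·0.3285 + 293.2·0.5111 = 175.7 kg (target 175.7 kg)
  ZrO2: 78.61·0.6704 = 52.70 kg (target 52.70 kg)
  CaO: 25.64·0.2716 + 293.2·0.4859 = 149.4 kg (target 149.4 kg)
  B2O3: 38.42·0.5605 + 25.64·0.4031 = 31.87 kg (target 31.87 kg)
  PbO: 90.39·0.9990 = 90.30 kg (target 90.30 kg)
Mass balance on the glass: total charge less LOI = 500.0 kg (oxide target masses add up to 500.0 kg; the stated basis being 500.0 kg — gaps are rounding artifacts).
Batch grand total — Σ batch = 526.3 kg; LOI loss = Σ batch·LOI = 26.28 kg; glass ÷ batch gives a yield of 95.01%.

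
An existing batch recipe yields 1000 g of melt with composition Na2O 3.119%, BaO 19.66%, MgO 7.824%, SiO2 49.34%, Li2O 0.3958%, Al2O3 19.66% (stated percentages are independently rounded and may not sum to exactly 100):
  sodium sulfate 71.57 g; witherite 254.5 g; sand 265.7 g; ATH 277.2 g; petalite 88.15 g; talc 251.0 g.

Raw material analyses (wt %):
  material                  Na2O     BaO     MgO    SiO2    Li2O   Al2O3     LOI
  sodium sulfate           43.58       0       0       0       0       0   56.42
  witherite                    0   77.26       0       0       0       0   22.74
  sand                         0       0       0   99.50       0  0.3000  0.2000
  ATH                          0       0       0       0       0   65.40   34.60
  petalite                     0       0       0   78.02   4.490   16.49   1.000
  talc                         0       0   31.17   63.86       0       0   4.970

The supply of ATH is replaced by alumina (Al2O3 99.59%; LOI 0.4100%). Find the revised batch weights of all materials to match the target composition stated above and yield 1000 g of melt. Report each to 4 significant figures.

The intermediate values appear rounded off to 4 significant figures in the working — all internal work runs at exact precision throughout. A single rounding yields every reported result. The derived quantities are rebuilt from the batch weights for 1000 g of glass at full precision (LOI, the totals, glass mass, six oxide percentages, yield), exactly as printed in either problem or answer.
Target masses of each oxide per 1000 g melt:
  Na2O: 3.119% × 1000 = 31.19 g
  BaO: 19.66% × 1000 = 196.6 g
  MgO: 7.824% × 1000 = 78.24 g
  SiO2: 49.34% × 1000 = 493.4 g
  Li2O: 0.3958% × 1000 = 3.958 g
  Al2O3: 19.66% × 1000 = 196.6 g
Verifying the oxide balance given the weights on record, under the basis named above (summed amounts equal target values within answer rounding):
  Na2O: 71.57·0.4358 = 31.19 g (target 31.19 g)
  BaO: 254.5·0.7726 = 196.6 g (target 196.6 g)
  MgO: 251.0·0.3117 = 78.24 g (target 78.24 g)
  SiO2: 265.7·0.9950 + 88.15·0.7802 + 251.0·0.6386 = 493.4 g (target 493.4 g)
  Li2O: 88.15·0.04490 = 3.958 g (target 3.958 g)
  Al2O3: 265.7·0.003000 + 182.0·0.9959 + 88.15·0.1649 = 196.6 g (target 196.6 g)
The glass-mass cross-check: whole batch net of LOI = 1000 g (targets for the oxides total 1000 g; the stated basis being 1000 g — any gap is answer rounding).
Whole-batch sum: Σ batch = 1113 g; LOI loss = Σ batch·LOI = 112.9 g; the yield ratio, glass ÷ batch: 89.86%.

Revised batch per 1000 g melt:
  sodium sulfate: 71.57 g
  witherite: 254.5 g
  sand: 265.7 g
  alumina: 182.0 g
  petalite: 88.15 g
  talc: 251.0 g
Total batch = 1113 g; LOI loss = 112.9 g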